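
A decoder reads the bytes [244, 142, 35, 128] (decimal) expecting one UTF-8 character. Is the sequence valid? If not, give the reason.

invalid (non-continuation byte where continuation expected)

Leading byte 0xF4 = 11110100 → 4-byte form.
Byte 3 is 0x23 = 00100011, which is not 10xxxxxx — expected a continuation byte.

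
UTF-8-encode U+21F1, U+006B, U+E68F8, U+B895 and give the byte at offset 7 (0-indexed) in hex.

U+21F1 → 3-byte form E2 87 B1 at offsets 0–2.
U+006B → 1-byte form 6B at offsets 3–3.
U+E68F8 → 4-byte form F3 A6 A3 B8 at offsets 4–7.
Offset 7 falls in char 3's range; it's byte 4 of F3 A6 A3 B8 = 0xB8.

0xB8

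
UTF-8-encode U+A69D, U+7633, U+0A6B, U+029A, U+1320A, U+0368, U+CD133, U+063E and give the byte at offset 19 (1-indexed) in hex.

0x8D

1-indexed offset 19 is 0-indexed offset 18.
U+A69D → 3-byte form EA 9A 9D at offsets 0–2.
U+7633 → 3-byte form E7 98 B3 at offsets 3–5.
U+0A6B → 3-byte form E0 A9 AB at offsets 6–8.
U+029A → 2-byte form CA 9A at offsets 9–10.
U+1320A → 4-byte form F0 93 88 8A at offsets 11–14.
U+0368 → 2-byte form CD A8 at offsets 15–16.
U+CD133 → 4-byte form F3 8D 84 B3 at offsets 17–20.
Offset 18 falls in char 7's range; it's byte 2 of F3 8D 84 B3 = 0x8D.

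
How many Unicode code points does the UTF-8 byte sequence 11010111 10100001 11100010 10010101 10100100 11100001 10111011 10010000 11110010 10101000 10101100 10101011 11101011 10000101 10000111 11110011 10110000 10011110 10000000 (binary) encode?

Byte at offset 0: 0xD7 = 11010111 → 2-byte char (#1). Advance 2.
Byte at offset 2: 0xE2 = 11100010 → 3-byte char (#2). Advance 3.
Byte at offset 5: 0xE1 = 11100001 → 3-byte char (#3). Advance 3.
Byte at offset 8: 0xF2 = 11110010 → 4-byte char (#4). Advance 4.
Byte at offset 12: 0xEB = 11101011 → 3-byte char (#5). Advance 3.
Byte at offset 15: 0xF3 = 11110011 → 4-byte char (#6). Advance 4.
Reached end at offset 19 after 6 code points.

6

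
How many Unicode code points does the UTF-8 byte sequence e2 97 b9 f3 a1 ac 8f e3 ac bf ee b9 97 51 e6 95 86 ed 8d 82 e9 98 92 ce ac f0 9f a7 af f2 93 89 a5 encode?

11

Byte at offset 0: 0xE2 = 11100010 → 3-byte char (#1). Advance 3.
Byte at offset 3: 0xF3 = 11110011 → 4-byte char (#2). Advance 4.
Byte at offset 7: 0xE3 = 11100011 → 3-byte char (#3). Advance 3.
Byte at offset 10: 0xEE = 11101110 → 3-byte char (#4). Advance 3.
Byte at offset 13: 0x51 = 01010001 → 1-byte char (#5). Advance 1.
Byte at offset 14: 0xE6 = 11100110 → 3-byte char (#6). Advance 3.
Byte at offset 17: 0xED = 11101101 → 3-byte char (#7). Advance 3.
Byte at offset 20: 0xE9 = 11101001 → 3-byte char (#8). Advance 3.
Byte at offset 23: 0xCE = 11001110 → 2-byte char (#9). Advance 2.
Byte at offset 25: 0xF0 = 11110000 → 4-byte char (#10). Advance 4.
Byte at offset 29: 0xF2 = 11110010 → 4-byte char (#11). Advance 4.
Reached end at offset 33 after 11 code points.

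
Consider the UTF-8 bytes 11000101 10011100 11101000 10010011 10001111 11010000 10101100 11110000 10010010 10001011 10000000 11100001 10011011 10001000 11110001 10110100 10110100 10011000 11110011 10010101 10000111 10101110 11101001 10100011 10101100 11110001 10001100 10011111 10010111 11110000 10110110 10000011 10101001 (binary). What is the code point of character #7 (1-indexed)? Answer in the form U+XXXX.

U+D51EE

Offset 0: leading byte 0xC5 = 11000101 → 2-byte char #1 = C5 9C.
Offset 2: leading byte 0xE8 = 11101000 → 3-byte char #2 = E8 93 8F.
Offset 5: leading byte 0xD0 = 11010000 → 2-byte char #3 = D0 AC.
Offset 7: leading byte 0xF0 = 11110000 → 4-byte char #4 = F0 92 8B 80.
Offset 11: leading byte 0xE1 = 11100001 → 3-byte char #5 = E1 9B 88.
Offset 14: leading byte 0xF1 = 11110001 → 4-byte char #6 = F1 B4 B4 98.
Offset 18: leading byte 0xF3 = 11110011 → 4-byte char #7 = F3 95 87 AE.
Leading byte 0xF3 = 11110011 matches 11110xxx → 4-byte sequence.
Byte 1: 0xF3 = 11110011, payload 011 (3 bits).
Byte 2: 0x95 = 10010101 (10xxxxxx ✓), payload 010101.
Byte 3: 0x87 = 10000111 (10xxxxxx ✓), payload 000111.
Byte 4: 0xAE = 10101110 (10xxxxxx ✓), payload 101110.
Concatenate: 011010101000111101110 = 0xD51EE (21 bits → U+D51EE).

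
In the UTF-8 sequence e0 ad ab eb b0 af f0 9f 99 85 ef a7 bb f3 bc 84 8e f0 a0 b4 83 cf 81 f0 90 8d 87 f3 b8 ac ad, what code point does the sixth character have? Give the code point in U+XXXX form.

U+20D03

Offset 0: leading byte 0xE0 = 11100000 → 3-byte char #1 = E0 AD AB.
Offset 3: leading byte 0xEB = 11101011 → 3-byte char #2 = EB B0 AF.
Offset 6: leading byte 0xF0 = 11110000 → 4-byte char #3 = F0 9F 99 85.
Offset 10: leading byte 0xEF = 11101111 → 3-byte char #4 = EF A7 BB.
Offset 13: leading byte 0xF3 = 11110011 → 4-byte char #5 = F3 BC 84 8E.
Offset 17: leading byte 0xF0 = 11110000 → 4-byte char #6 = F0 A0 B4 83.
Leading byte 0xF0 = 11110000 matches 11110xxx → 4-byte sequence.
Byte 1: 0xF0 = 11110000, payload 000 (3 bits).
Byte 2: 0xA0 = 10100000 (10xxxxxx ✓), payload 100000.
Byte 3: 0xB4 = 10110100 (10xxxxxx ✓), payload 110100.
Byte 4: 0x83 = 10000011 (10xxxxxx ✓), payload 000011.
Concatenate: 000100000110100000011 = 0x20D03 (21 bits → U+20D03).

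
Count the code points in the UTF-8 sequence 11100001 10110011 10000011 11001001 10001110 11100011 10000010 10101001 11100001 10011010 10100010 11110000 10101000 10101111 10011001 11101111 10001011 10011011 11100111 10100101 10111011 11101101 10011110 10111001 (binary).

8

Byte at offset 0: 0xE1 = 11100001 → 3-byte char (#1). Advance 3.
Byte at offset 3: 0xC9 = 11001001 → 2-byte char (#2). Advance 2.
Byte at offset 5: 0xE3 = 11100011 → 3-byte char (#3). Advance 3.
Byte at offset 8: 0xE1 = 11100001 → 3-byte char (#4). Advance 3.
Byte at offset 11: 0xF0 = 11110000 → 4-byte char (#5). Advance 4.
Byte at offset 15: 0xEF = 11101111 → 3-byte char (#6). Advance 3.
Byte at offset 18: 0xE7 = 11100111 → 3-byte char (#7). Advance 3.
Byte at offset 21: 0xED = 11101101 → 3-byte char (#8). Advance 3.
Reached end at offset 24 after 8 code points.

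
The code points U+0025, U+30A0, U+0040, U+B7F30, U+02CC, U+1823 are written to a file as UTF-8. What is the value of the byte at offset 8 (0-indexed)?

U+0025 → 1-byte form 25 at offsets 0–0.
U+30A0 → 3-byte form E3 82 A0 at offsets 1–3.
U+0040 → 1-byte form 40 at offsets 4–4.
U+B7F30 → 4-byte form F2 B7 BC B0 at offsets 5–8.
Offset 8 falls in char 4's range; it's byte 4 of F2 B7 BC B0 = 0xB0.

0xB0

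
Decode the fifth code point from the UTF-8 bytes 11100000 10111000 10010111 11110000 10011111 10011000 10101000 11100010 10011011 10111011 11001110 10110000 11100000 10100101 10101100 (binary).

Offset 0: leading byte 0xE0 = 11100000 → 3-byte char #1 = E0 B8 97.
Offset 3: leading byte 0xF0 = 11110000 → 4-byte char #2 = F0 9F 98 A8.
Offset 7: leading byte 0xE2 = 11100010 → 3-byte char #3 = E2 9B BB.
Offset 10: leading byte 0xCE = 11001110 → 2-byte char #4 = CE B0.
Offset 12: leading byte 0xE0 = 11100000 → 3-byte char #5 = E0 A5 AC.
Leading byte 0xE0 = 11100000 matches 1110xxxx → 3-byte sequence.
Byte 1: 0xE0 = 11100000, payload 0000 (4 bits).
Byte 2: 0xA5 = 10100101 (10xxxxxx ✓), payload 100101.
Byte 3: 0xAC = 10101100 (10xxxxxx ✓), payload 101100.
Concatenate: 0000100101101100 = 0x96C (16 bits → U+096C).

U+096C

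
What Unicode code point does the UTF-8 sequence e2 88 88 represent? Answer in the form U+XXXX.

U+2208

Leading byte 0xE2 = 11100010 matches 1110xxxx → 3-byte sequence.
Byte 1: 0xE2 = 11100010, payload 0010 (4 bits).
Byte 2: 0x88 = 10001000 (10xxxxxx ✓), payload 001000.
Byte 3: 0x88 = 10001000 (10xxxxxx ✓), payload 001000.
Concatenate: 0010001000001000 = 0x2208 (16 bits → U+2208).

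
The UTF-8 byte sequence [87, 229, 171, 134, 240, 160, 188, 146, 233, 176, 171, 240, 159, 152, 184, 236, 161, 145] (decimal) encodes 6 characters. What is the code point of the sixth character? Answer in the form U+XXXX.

U+C851

Offset 0: leading byte 0x57 = 01010111 → 1-byte char #1 = 57.
Offset 1: leading byte 0xE5 = 11100101 → 3-byte char #2 = E5 AB 86.
Offset 4: leading byte 0xF0 = 11110000 → 4-byte char #3 = F0 A0 BC 92.
Offset 8: leading byte 0xE9 = 11101001 → 3-byte char #4 = E9 B0 AB.
Offset 11: leading byte 0xF0 = 11110000 → 4-byte char #5 = F0 9F 98 B8.
Offset 15: leading byte 0xEC = 11101100 → 3-byte char #6 = EC A1 91.
Leading byte 0xEC = 11101100 matches 1110xxxx → 3-byte sequence.
Byte 1: 0xEC = 11101100, payload 1100 (4 bits).
Byte 2: 0xA1 = 10100001 (10xxxxxx ✓), payload 100001.
Byte 3: 0x91 = 10010001 (10xxxxxx ✓), payload 010001.
Concatenate: 1100100001010001 = 0xC851 (16 bits → U+C851).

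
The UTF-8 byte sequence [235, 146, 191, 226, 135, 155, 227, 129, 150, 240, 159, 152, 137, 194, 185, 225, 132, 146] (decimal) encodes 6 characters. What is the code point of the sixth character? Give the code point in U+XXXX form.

Offset 0: leading byte 0xEB = 11101011 → 3-byte char #1 = EB 92 BF.
Offset 3: leading byte 0xE2 = 11100010 → 3-byte char #2 = E2 87 9B.
Offset 6: leading byte 0xE3 = 11100011 → 3-byte char #3 = E3 81 96.
Offset 9: leading byte 0xF0 = 11110000 → 4-byte char #4 = F0 9F 98 89.
Offset 13: leading byte 0xC2 = 11000010 → 2-byte char #5 = C2 B9.
Offset 15: leading byte 0xE1 = 11100001 → 3-byte char #6 = E1 84 92.
Leading byte 0xE1 = 11100001 matches 1110xxxx → 3-byte sequence.
Byte 1: 0xE1 = 11100001, payload 0001 (4 bits).
Byte 2: 0x84 = 10000100 (10xxxxxx ✓), payload 000100.
Byte 3: 0x92 = 10010010 (10xxxxxx ✓), payload 010010.
Concatenate: 0001000100010010 = 0x1112 (16 bits → U+1112).

U+1112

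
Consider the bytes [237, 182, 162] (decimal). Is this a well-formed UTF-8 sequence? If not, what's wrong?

Structurally a 3-byte sequence; payload = 0xDDA2.
But 0xDDA2 is in U+D800–U+DFFF, the surrogate range. Surrogates are not Unicode scalar values and are forbidden in UTF-8.

invalid (encodes a surrogate (U+D800–U+DFFF))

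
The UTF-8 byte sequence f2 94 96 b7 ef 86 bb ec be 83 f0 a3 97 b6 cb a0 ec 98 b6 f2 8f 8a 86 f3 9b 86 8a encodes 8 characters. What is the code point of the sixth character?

U+C636

Offset 0: leading byte 0xF2 = 11110010 → 4-byte char #1 = F2 94 96 B7.
Offset 4: leading byte 0xEF = 11101111 → 3-byte char #2 = EF 86 BB.
Offset 7: leading byte 0xEC = 11101100 → 3-byte char #3 = EC BE 83.
Offset 10: leading byte 0xF0 = 11110000 → 4-byte char #4 = F0 A3 97 B6.
Offset 14: leading byte 0xCB = 11001011 → 2-byte char #5 = CB A0.
Offset 16: leading byte 0xEC = 11101100 → 3-byte char #6 = EC 98 B6.
Leading byte 0xEC = 11101100 matches 1110xxxx → 3-byte sequence.
Byte 1: 0xEC = 11101100, payload 1100 (4 bits).
Byte 2: 0x98 = 10011000 (10xxxxxx ✓), payload 011000.
Byte 3: 0xB6 = 10110110 (10xxxxxx ✓), payload 110110.
Concatenate: 1100011000110110 = 0xC636 (16 bits → U+C636).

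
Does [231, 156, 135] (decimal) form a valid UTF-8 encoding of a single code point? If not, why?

valid

Leading byte 0xE7 = 11100111 → 3-byte form.
Continuation bytes 0x9C=10011100, 0x87=10000111 all match 10xxxxxx.
Decoded value 0x7707 is ≥ 0x800 (shortest form) and not a surrogate.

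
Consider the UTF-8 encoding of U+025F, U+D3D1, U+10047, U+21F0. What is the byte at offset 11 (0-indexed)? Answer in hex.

U+025F → 2-byte form C9 9F at offsets 0–1.
U+D3D1 → 3-byte form ED 8F 91 at offsets 2–4.
U+10047 → 4-byte form F0 90 81 87 at offsets 5–8.
U+21F0 → 3-byte form E2 87 B0 at offsets 9–11.
Offset 11 falls in char 4's range; it's byte 3 of E2 87 B0 = 0xB0.

0xB0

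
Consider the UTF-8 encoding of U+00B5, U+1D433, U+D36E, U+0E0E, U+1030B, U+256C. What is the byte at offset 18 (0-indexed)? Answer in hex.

U+00B5 → 2-byte form C2 B5 at offsets 0–1.
U+1D433 → 4-byte form F0 9D 90 B3 at offsets 2–5.
U+D36E → 3-byte form ED 8D AE at offsets 6–8.
U+0E0E → 3-byte form E0 B8 8E at offsets 9–11.
U+1030B → 4-byte form F0 90 8C 8B at offsets 12–15.
U+256C → 3-byte form E2 95 AC at offsets 16–18.
Offset 18 falls in char 6's range; it's byte 3 of E2 95 AC = 0xAC.

0xAC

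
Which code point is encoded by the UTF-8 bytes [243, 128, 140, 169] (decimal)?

U+C0329

Leading byte 0xF3 = 11110011 matches 11110xxx → 4-byte sequence.
Byte 1: 0xF3 = 11110011, payload 011 (3 bits).
Byte 2: 0x80 = 10000000 (10xxxxxx ✓), payload 000000.
Byte 3: 0x8C = 10001100 (10xxxxxx ✓), payload 001100.
Byte 4: 0xA9 = 10101001 (10xxxxxx ✓), payload 101001.
Concatenate: 011000000001100101001 = 0xC0329 (21 bits → U+C0329).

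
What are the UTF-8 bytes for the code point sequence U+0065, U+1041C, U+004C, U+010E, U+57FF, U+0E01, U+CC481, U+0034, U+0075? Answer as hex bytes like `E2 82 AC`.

U+0065: 1-byte form → 65.
U+1041C: 4-byte form → F0 90 90 9C.
U+004C: 1-byte form → 4C.
U+010E: 2-byte form → C4 8E.
U+57FF: 3-byte form → E5 9F BF.
U+0E01: 3-byte form → E0 B8 81.
U+CC481: 4-byte form → F3 8C 92 81.
U+0034: 1-byte form → 34.
U+0075: 1-byte form → 75.
Concatenated (20 bytes): 65 F0 90 90 9C 4C C4 8E E5 9F BF E0 B8 81 F3 8C 92 81 34 75.

65 F0 90 90 9C 4C C4 8E E5 9F BF E0 B8 81 F3 8C 92 81 34 75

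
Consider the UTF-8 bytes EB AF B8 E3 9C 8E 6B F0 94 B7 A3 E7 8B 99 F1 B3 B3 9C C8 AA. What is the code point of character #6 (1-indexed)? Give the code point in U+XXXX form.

Offset 0: leading byte 0xEB = 11101011 → 3-byte char #1 = EB AF B8.
Offset 3: leading byte 0xE3 = 11100011 → 3-byte char #2 = E3 9C 8E.
Offset 6: leading byte 0x6B = 01101011 → 1-byte char #3 = 6B.
Offset 7: leading byte 0xF0 = 11110000 → 4-byte char #4 = F0 94 B7 A3.
Offset 11: leading byte 0xE7 = 11100111 → 3-byte char #5 = E7 8B 99.
Offset 14: leading byte 0xF1 = 11110001 → 4-byte char #6 = F1 B3 B3 9C.
Leading byte 0xF1 = 11110001 matches 11110xxx → 4-byte sequence.
Byte 1: 0xF1 = 11110001, payload 001 (3 bits).
Byte 2: 0xB3 = 10110011 (10xxxxxx ✓), payload 110011.
Byte 3: 0xB3 = 10110011 (10xxxxxx ✓), payload 110011.
Byte 4: 0x9C = 10011100 (10xxxxxx ✓), payload 011100.
Concatenate: 001110011110011011100 = 0x73CDC (21 bits → U+73CDC).

U+73CDC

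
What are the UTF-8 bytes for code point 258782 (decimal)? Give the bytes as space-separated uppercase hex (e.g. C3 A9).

F0 BF 8B 9E

U+3F2DE = 0x3F2DE = 258782 decimal. In range U+10000–U+10FFFF → 4-byte form: 11110xxx 10xxxxxx 10xxxxxx 10xxxxxx.
Binary (21 bits): 000111111001011011110.
Split 3+6+6+6: 000 | 111111 | 001011 | 011110.
Byte 1: 11110000 = 0xF0.
Byte 2: 10111111 = 0xBF.
Byte 3: 10001011 = 0x8B.
Byte 4: 10011110 = 0x9E.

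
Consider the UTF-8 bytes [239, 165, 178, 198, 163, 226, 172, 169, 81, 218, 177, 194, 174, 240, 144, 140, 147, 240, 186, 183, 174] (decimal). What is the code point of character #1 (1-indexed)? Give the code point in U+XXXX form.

Offset 0: leading byte 0xEF = 11101111 → 3-byte char #1 = EF A5 B2.
Leading byte 0xEF = 11101111 matches 1110xxxx → 3-byte sequence.
Byte 1: 0xEF = 11101111, payload 1111 (4 bits).
Byte 2: 0xA5 = 10100101 (10xxxxxx ✓), payload 100101.
Byte 3: 0xB2 = 10110010 (10xxxxxx ✓), payload 110010.
Concatenate: 1111100101110010 = 0xF972 (16 bits → U+F972).

U+F972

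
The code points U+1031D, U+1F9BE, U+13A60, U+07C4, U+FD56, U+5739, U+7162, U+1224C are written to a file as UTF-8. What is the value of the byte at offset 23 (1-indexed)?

0xA2

1-indexed offset 23 is 0-indexed offset 22.
U+1031D → 4-byte form F0 90 8C 9D at offsets 0–3.
U+1F9BE → 4-byte form F0 9F A6 BE at offsets 4–7.
U+13A60 → 4-byte form F0 93 A9 A0 at offsets 8–11.
U+07C4 → 2-byte form DF 84 at offsets 12–13.
U+FD56 → 3-byte form EF B5 96 at offsets 14–16.
U+5739 → 3-byte form E5 9C B9 at offsets 17–19.
U+7162 → 3-byte form E7 85 A2 at offsets 20–22.
Offset 22 falls in char 7's range; it's byte 3 of E7 85 A2 = 0xA2.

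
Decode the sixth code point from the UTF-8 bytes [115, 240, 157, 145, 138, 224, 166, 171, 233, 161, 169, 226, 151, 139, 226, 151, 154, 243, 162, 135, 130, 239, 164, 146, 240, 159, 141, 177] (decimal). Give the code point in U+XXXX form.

Offset 0: leading byte 0x73 = 01110011 → 1-byte char #1 = 73.
Offset 1: leading byte 0xF0 = 11110000 → 4-byte char #2 = F0 9D 91 8A.
Offset 5: leading byte 0xE0 = 11100000 → 3-byte char #3 = E0 A6 AB.
Offset 8: leading byte 0xE9 = 11101001 → 3-byte char #4 = E9 A1 A9.
Offset 11: leading byte 0xE2 = 11100010 → 3-byte char #5 = E2 97 8B.
Offset 14: leading byte 0xE2 = 11100010 → 3-byte char #6 = E2 97 9A.
Leading byte 0xE2 = 11100010 matches 1110xxxx → 3-byte sequence.
Byte 1: 0xE2 = 11100010, payload 0010 (4 bits).
Byte 2: 0x97 = 10010111 (10xxxxxx ✓), payload 010111.
Byte 3: 0x9A = 10011010 (10xxxxxx ✓), payload 011010.
Concatenate: 0010010111011010 = 0x25DA (16 bits → U+25DA).

U+25DA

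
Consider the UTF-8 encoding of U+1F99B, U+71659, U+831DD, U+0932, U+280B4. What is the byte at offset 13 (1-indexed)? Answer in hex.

1-indexed offset 13 is 0-indexed offset 12.
U+1F99B → 4-byte form F0 9F A6 9B at offsets 0–3.
U+71659 → 4-byte form F1 B1 99 99 at offsets 4–7.
U+831DD → 4-byte form F2 83 87 9D at offsets 8–11.
U+0932 → 3-byte form E0 A4 B2 at offsets 12–14.
Offset 12 falls in char 4's range; it's byte 1 of E0 A4 B2 = 0xE0.

0xE0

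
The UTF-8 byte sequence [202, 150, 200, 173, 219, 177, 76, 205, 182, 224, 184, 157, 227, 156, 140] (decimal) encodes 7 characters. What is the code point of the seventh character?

U+370C

Offset 0: leading byte 0xCA = 11001010 → 2-byte char #1 = CA 96.
Offset 2: leading byte 0xC8 = 11001000 → 2-byte char #2 = C8 AD.
Offset 4: leading byte 0xDB = 11011011 → 2-byte char #3 = DB B1.
Offset 6: leading byte 0x4C = 01001100 → 1-byte char #4 = 4C.
Offset 7: leading byte 0xCD = 11001101 → 2-byte char #5 = CD B6.
Offset 9: leading byte 0xE0 = 11100000 → 3-byte char #6 = E0 B8 9D.
Offset 12: leading byte 0xE3 = 11100011 → 3-byte char #7 = E3 9C 8C.
Leading byte 0xE3 = 11100011 matches 1110xxxx → 3-byte sequence.
Byte 1: 0xE3 = 11100011, payload 0011 (4 bits).
Byte 2: 0x9C = 10011100 (10xxxxxx ✓), payload 011100.
Byte 3: 0x8C = 10001100 (10xxxxxx ✓), payload 001100.
Concatenate: 0011011100001100 = 0x370C (16 bits → U+370C).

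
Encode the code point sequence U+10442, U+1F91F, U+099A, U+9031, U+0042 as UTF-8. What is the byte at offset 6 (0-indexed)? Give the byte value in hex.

0xA4

U+10442 → 4-byte form F0 90 91 82 at offsets 0–3.
U+1F91F → 4-byte form F0 9F A4 9F at offsets 4–7.
Offset 6 falls in char 2's range; it's byte 3 of F0 9F A4 9F = 0xA4.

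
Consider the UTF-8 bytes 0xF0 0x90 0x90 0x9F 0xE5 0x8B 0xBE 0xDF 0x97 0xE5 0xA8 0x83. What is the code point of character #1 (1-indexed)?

Offset 0: leading byte 0xF0 = 11110000 → 4-byte char #1 = F0 90 90 9F.
Leading byte 0xF0 = 11110000 matches 11110xxx → 4-byte sequence.
Byte 1: 0xF0 = 11110000, payload 000 (3 bits).
Byte 2: 0x90 = 10010000 (10xxxxxx ✓), payload 010000.
Byte 3: 0x90 = 10010000 (10xxxxxx ✓), payload 010000.
Byte 4: 0x9F = 10011111 (10xxxxxx ✓), payload 011111.
Concatenate: 000010000010000011111 = 0x1041F (21 bits → U+1041F).

U+1041F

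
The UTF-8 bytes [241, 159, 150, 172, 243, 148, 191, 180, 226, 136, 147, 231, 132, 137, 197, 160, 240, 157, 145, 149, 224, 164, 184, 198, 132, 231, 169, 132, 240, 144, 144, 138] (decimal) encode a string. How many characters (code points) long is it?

Byte at offset 0: 0xF1 = 11110001 → 4-byte char (#1). Advance 4.
Byte at offset 4: 0xF3 = 11110011 → 4-byte char (#2). Advance 4.
Byte at offset 8: 0xE2 = 11100010 → 3-byte char (#3). Advance 3.
Byte at offset 11: 0xE7 = 11100111 → 3-byte char (#4). Advance 3.
Byte at offset 14: 0xC5 = 11000101 → 2-byte char (#5). Advance 2.
Byte at offset 16: 0xF0 = 11110000 → 4-byte char (#6). Advance 4.
Byte at offset 20: 0xE0 = 11100000 → 3-byte char (#7). Advance 3.
Byte at offset 23: 0xC6 = 11000110 → 2-byte char (#8). Advance 2.
Byte at offset 25: 0xE7 = 11100111 → 3-byte char (#9). Advance 3.
Byte at offset 28: 0xF0 = 11110000 → 4-byte char (#10). Advance 4.
Reached end at offset 32 after 10 code points.

10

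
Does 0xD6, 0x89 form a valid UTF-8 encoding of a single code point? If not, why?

valid

Leading byte 0xD6 = 11010110 → 2-byte form.
Continuation bytes 0x89=10001001 all match 10xxxxxx.
Decoded value 0x589 is ≥ 0x80 (shortest form) and not a surrogate.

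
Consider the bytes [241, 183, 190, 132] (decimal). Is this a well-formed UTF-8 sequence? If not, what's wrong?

Leading byte 0xF1 = 11110001 → 4-byte form.
Continuation bytes 0xB7=10110111, 0xBE=10111110, 0x84=10000100 all match 10xxxxxx.
Decoded value 0x77F84 is ≥ 0x10000 (shortest form) and not a surrogate.

valid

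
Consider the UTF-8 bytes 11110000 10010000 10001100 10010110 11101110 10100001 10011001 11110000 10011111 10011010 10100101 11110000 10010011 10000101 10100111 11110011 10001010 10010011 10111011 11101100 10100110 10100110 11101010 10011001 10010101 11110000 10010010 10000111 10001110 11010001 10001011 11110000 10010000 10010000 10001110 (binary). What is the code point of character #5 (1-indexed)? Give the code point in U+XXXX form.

Offset 0: leading byte 0xF0 = 11110000 → 4-byte char #1 = F0 90 8C 96.
Offset 4: leading byte 0xEE = 11101110 → 3-byte char #2 = EE A1 99.
Offset 7: leading byte 0xF0 = 11110000 → 4-byte char #3 = F0 9F 9A A5.
Offset 11: leading byte 0xF0 = 11110000 → 4-byte char #4 = F0 93 85 A7.
Offset 15: leading byte 0xF3 = 11110011 → 4-byte char #5 = F3 8A 93 BB.
Leading byte 0xF3 = 11110011 matches 11110xxx → 4-byte sequence.
Byte 1: 0xF3 = 11110011, payload 011 (3 bits).
Byte 2: 0x8A = 10001010 (10xxxxxx ✓), payload 001010.
Byte 3: 0x93 = 10010011 (10xxxxxx ✓), payload 010011.
Byte 4: 0xBB = 10111011 (10xxxxxx ✓), payload 111011.
Concatenate: 011001010010011111011 = 0xCA4FB (21 bits → U+CA4FB).

U+CA4FB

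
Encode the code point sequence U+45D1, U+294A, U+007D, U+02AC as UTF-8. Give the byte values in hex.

U+45D1: 3-byte form → E4 97 91.
U+294A: 3-byte form → E2 A5 8A.
U+007D: 1-byte form → 7D.
U+02AC: 2-byte form → CA AC.
Concatenated (9 bytes): E4 97 91 E2 A5 8A 7D CA AC.

E4 97 91 E2 A5 8A 7D CA AC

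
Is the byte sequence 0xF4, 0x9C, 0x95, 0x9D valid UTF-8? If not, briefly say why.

Leading byte 0xF4 = 11110100 → 4-byte form.
Payload = 0x11C55D, which exceeds U+10FFFF, the maximum Unicode code point. (Leading bytes F5–FF, or F4 followed by ≥ 0x90, are invalid.)

invalid (encodes a value above U+10FFFF)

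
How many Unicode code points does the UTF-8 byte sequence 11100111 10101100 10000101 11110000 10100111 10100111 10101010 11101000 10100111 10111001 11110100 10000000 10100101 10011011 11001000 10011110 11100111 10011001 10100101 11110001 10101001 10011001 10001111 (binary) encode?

Byte at offset 0: 0xE7 = 11100111 → 3-byte char (#1). Advance 3.
Byte at offset 3: 0xF0 = 11110000 → 4-byte char (#2). Advance 4.
Byte at offset 7: 0xE8 = 11101000 → 3-byte char (#3). Advance 3.
Byte at offset 10: 0xF4 = 11110100 → 4-byte char (#4). Advance 4.
Byte at offset 14: 0xC8 = 11001000 → 2-byte char (#5). Advance 2.
Byte at offset 16: 0xE7 = 11100111 → 3-byte char (#6). Advance 3.
Byte at offset 19: 0xF1 = 11110001 → 4-byte char (#7). Advance 4.
Reached end at offset 23 after 7 code points.

7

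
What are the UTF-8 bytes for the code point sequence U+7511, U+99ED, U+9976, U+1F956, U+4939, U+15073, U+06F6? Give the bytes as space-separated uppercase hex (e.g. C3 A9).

E7 94 91 E9 A7 AD E9 A5 B6 F0 9F A5 96 E4 A4 B9 F0 95 81 B3 DB B6

U+7511: 3-byte form → E7 94 91.
U+99ED: 3-byte form → E9 A7 AD.
U+9976: 3-byte form → E9 A5 B6.
U+1F956: 4-byte form → F0 9F A5 96.
U+4939: 3-byte form → E4 A4 B9.
U+15073: 4-byte form → F0 95 81 B3.
U+06F6: 2-byte form → DB B6.
Concatenated (22 bytes): E7 94 91 E9 A7 AD E9 A5 B6 F0 9F A5 96 E4 A4 B9 F0 95 81 B3 DB B6.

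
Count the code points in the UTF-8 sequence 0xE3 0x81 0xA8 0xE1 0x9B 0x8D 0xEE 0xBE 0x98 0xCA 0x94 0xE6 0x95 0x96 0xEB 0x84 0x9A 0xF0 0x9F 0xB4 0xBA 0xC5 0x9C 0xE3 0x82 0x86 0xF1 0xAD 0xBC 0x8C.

10

Byte at offset 0: 0xE3 = 11100011 → 3-byte char (#1). Advance 3.
Byte at offset 3: 0xE1 = 11100001 → 3-byte char (#2). Advance 3.
Byte at offset 6: 0xEE = 11101110 → 3-byte char (#3). Advance 3.
Byte at offset 9: 0xCA = 11001010 → 2-byte char (#4). Advance 2.
Byte at offset 11: 0xE6 = 11100110 → 3-byte char (#5). Advance 3.
Byte at offset 14: 0xEB = 11101011 → 3-byte char (#6). Advance 3.
Byte at offset 17: 0xF0 = 11110000 → 4-byte char (#7). Advance 4.
Byte at offset 21: 0xC5 = 11000101 → 2-byte char (#8). Advance 2.
Byte at offset 23: 0xE3 = 11100011 → 3-byte char (#9). Advance 3.
Byte at offset 26: 0xF1 = 11110001 → 4-byte char (#10). Advance 4.
Reached end at offset 30 after 10 code points.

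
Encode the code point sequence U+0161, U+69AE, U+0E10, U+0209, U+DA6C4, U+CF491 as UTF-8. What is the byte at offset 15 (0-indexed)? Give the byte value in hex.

U+0161 → 2-byte form C5 A1 at offsets 0–1.
U+69AE → 3-byte form E6 A6 AE at offsets 2–4.
U+0E10 → 3-byte form E0 B8 90 at offsets 5–7.
U+0209 → 2-byte form C8 89 at offsets 8–9.
U+DA6C4 → 4-byte form F3 9A 9B 84 at offsets 10–13.
U+CF491 → 4-byte form F3 8F 92 91 at offsets 14–17.
Offset 15 falls in char 6's range; it's byte 2 of F3 8F 92 91 = 0x8F.

0x8F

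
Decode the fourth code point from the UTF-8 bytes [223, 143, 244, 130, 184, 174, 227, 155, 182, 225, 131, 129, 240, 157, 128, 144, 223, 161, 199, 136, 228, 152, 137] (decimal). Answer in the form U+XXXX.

Offset 0: leading byte 0xDF = 11011111 → 2-byte char #1 = DF 8F.
Offset 2: leading byte 0xF4 = 11110100 → 4-byte char #2 = F4 82 B8 AE.
Offset 6: leading byte 0xE3 = 11100011 → 3-byte char #3 = E3 9B B6.
Offset 9: leading byte 0xE1 = 11100001 → 3-byte char #4 = E1 83 81.
Leading byte 0xE1 = 11100001 matches 1110xxxx → 3-byte sequence.
Byte 1: 0xE1 = 11100001, payload 0001 (4 bits).
Byte 2: 0x83 = 10000011 (10xxxxxx ✓), payload 000011.
Byte 3: 0x81 = 10000001 (10xxxxxx ✓), payload 000001.
Concatenate: 0001000011000001 = 0x10C1 (16 bits → U+10C1).

U+10C1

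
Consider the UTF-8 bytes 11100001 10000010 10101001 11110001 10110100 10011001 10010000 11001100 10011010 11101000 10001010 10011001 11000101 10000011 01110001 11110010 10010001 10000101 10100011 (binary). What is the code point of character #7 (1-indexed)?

Offset 0: leading byte 0xE1 = 11100001 → 3-byte char #1 = E1 82 A9.
Offset 3: leading byte 0xF1 = 11110001 → 4-byte char #2 = F1 B4 99 90.
Offset 7: leading byte 0xCC = 11001100 → 2-byte char #3 = CC 9A.
Offset 9: leading byte 0xE8 = 11101000 → 3-byte char #4 = E8 8A 99.
Offset 12: leading byte 0xC5 = 11000101 → 2-byte char #5 = C5 83.
Offset 14: leading byte 0x71 = 01110001 → 1-byte char #6 = 71.
Offset 15: leading byte 0xF2 = 11110010 → 4-byte char #7 = F2 91 85 A3.
Leading byte 0xF2 = 11110010 matches 11110xxx → 4-byte sequence.
Byte 1: 0xF2 = 11110010, payload 010 (3 bits).
Byte 2: 0x91 = 10010001 (10xxxxxx ✓), payload 010001.
Byte 3: 0x85 = 10000101 (10xxxxxx ✓), payload 000101.
Byte 4: 0xA3 = 10100011 (10xxxxxx ✓), payload 100011.
Concatenate: 010010001000101100011 = 0x91163 (21 bits → U+91163).

U+91163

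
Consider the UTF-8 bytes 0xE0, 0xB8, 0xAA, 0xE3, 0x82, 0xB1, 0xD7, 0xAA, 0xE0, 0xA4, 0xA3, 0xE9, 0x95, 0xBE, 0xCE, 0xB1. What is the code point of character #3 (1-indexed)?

Offset 0: leading byte 0xE0 = 11100000 → 3-byte char #1 = E0 B8 AA.
Offset 3: leading byte 0xE3 = 11100011 → 3-byte char #2 = E3 82 B1.
Offset 6: leading byte 0xD7 = 11010111 → 2-byte char #3 = D7 AA.
Leading byte 0xD7 = 11010111 matches 110xxxxx → 2-byte sequence.
Byte 1: 0xD7 = 11010111, payload 10111 (5 bits).
Byte 2: 0xAA = 10101010 (10xxxxxx ✓), payload 101010.
Concatenate: 10111101010 = 0x5EA (11 bits → U+05EA).

U+05EA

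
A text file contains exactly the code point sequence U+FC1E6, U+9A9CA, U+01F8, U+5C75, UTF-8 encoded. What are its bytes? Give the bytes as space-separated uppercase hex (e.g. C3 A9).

U+FC1E6: 4-byte form → F3 BC 87 A6.
U+9A9CA: 4-byte form → F2 9A A7 8A.
U+01F8: 2-byte form → C7 B8.
U+5C75: 3-byte form → E5 B1 B5.
Concatenated (13 bytes): F3 BC 87 A6 F2 9A A7 8A C7 B8 E5 B1 B5.

F3 BC 87 A6 F2 9A A7 8A C7 B8 E5 B1 B5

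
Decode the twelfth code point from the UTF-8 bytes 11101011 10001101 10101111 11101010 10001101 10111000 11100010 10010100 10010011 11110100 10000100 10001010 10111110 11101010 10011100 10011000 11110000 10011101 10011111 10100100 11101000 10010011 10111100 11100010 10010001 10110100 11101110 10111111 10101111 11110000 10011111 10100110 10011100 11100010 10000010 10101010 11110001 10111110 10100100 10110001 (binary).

Offset 0: leading byte 0xEB = 11101011 → 3-byte char #1 = EB 8D AF.
Offset 3: leading byte 0xEA = 11101010 → 3-byte char #2 = EA 8D B8.
Offset 6: leading byte 0xE2 = 11100010 → 3-byte char #3 = E2 94 93.
Offset 9: leading byte 0xF4 = 11110100 → 4-byte char #4 = F4 84 8A BE.
Offset 13: leading byte 0xEA = 11101010 → 3-byte char #5 = EA 9C 98.
Offset 16: leading byte 0xF0 = 11110000 → 4-byte char #6 = F0 9D 9F A4.
Offset 20: leading byte 0xE8 = 11101000 → 3-byte char #7 = E8 93 BC.
Offset 23: leading byte 0xE2 = 11100010 → 3-byte char #8 = E2 91 B4.
Offset 26: leading byte 0xEE = 11101110 → 3-byte char #9 = EE BF AF.
Offset 29: leading byte 0xF0 = 11110000 → 4-byte char #10 = F0 9F A6 9C.
Offset 33: leading byte 0xE2 = 11100010 → 3-byte char #11 = E2 82 AA.
Offset 36: leading byte 0xF1 = 11110001 → 4-byte char #12 = F1 BE A4 B1.
Leading byte 0xF1 = 11110001 matches 11110xxx → 4-byte sequence.
Byte 1: 0xF1 = 11110001, payload 001 (3 bits).
Byte 2: 0xBE = 10111110 (10xxxxxx ✓), payload 111110.
Byte 3: 0xA4 = 10100100 (10xxxxxx ✓), payload 100100.
Byte 4: 0xB1 = 10110001 (10xxxxxx ✓), payload 110001.
Concatenate: 001111110100100110001 = 0x7E931 (21 bits → U+7E931).

U+7E931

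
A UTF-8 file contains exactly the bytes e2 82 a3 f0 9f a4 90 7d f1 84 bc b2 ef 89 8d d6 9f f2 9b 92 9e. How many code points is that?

7

Byte at offset 0: 0xE2 = 11100010 → 3-byte char (#1). Advance 3.
Byte at offset 3: 0xF0 = 11110000 → 4-byte char (#2). Advance 4.
Byte at offset 7: 0x7D = 01111101 → 1-byte char (#3). Advance 1.
Byte at offset 8: 0xF1 = 11110001 → 4-byte char (#4). Advance 4.
Byte at offset 12: 0xEF = 11101111 → 3-byte char (#5). Advance 3.
Byte at offset 15: 0xD6 = 11010110 → 2-byte char (#6). Advance 2.
Byte at offset 17: 0xF2 = 11110010 → 4-byte char (#7). Advance 4.
Reached end at offset 21 after 7 code points.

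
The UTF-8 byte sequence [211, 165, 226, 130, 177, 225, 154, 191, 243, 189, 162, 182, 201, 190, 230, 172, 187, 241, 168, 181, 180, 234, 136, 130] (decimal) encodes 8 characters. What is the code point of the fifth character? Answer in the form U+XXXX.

U+027E

Offset 0: leading byte 0xD3 = 11010011 → 2-byte char #1 = D3 A5.
Offset 2: leading byte 0xE2 = 11100010 → 3-byte char #2 = E2 82 B1.
Offset 5: leading byte 0xE1 = 11100001 → 3-byte char #3 = E1 9A BF.
Offset 8: leading byte 0xF3 = 11110011 → 4-byte char #4 = F3 BD A2 B6.
Offset 12: leading byte 0xC9 = 11001001 → 2-byte char #5 = C9 BE.
Leading byte 0xC9 = 11001001 matches 110xxxxx → 2-byte sequence.
Byte 1: 0xC9 = 11001001, payload 01001 (5 bits).
Byte 2: 0xBE = 10111110 (10xxxxxx ✓), payload 111110.
Concatenate: 01001111110 = 0x27E (11 bits → U+027E).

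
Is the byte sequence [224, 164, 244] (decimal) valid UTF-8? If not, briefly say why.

invalid (non-continuation byte where continuation expected)

Leading byte 0xE0 = 11100000 → 3-byte form.
Byte 3 is 0xF4 = 11110100, which is not 10xxxxxx — expected a continuation byte.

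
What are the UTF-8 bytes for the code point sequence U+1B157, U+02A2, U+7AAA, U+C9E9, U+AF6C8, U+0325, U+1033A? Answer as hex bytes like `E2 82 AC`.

U+1B157: 4-byte form → F0 9B 85 97.
U+02A2: 2-byte form → CA A2.
U+7AAA: 3-byte form → E7 AA AA.
U+C9E9: 3-byte form → EC A7 A9.
U+AF6C8: 4-byte form → F2 AF 9B 88.
U+0325: 2-byte form → CC A5.
U+1033A: 4-byte form → F0 90 8C BA.
Concatenated (22 bytes): F0 9B 85 97 CA A2 E7 AA AA EC A7 A9 F2 AF 9B 88 CC A5 F0 90 8C BA.

F0 9B 85 97 CA A2 E7 AA AA EC A7 A9 F2 AF 9B 88 CC A5 F0 90 8C BA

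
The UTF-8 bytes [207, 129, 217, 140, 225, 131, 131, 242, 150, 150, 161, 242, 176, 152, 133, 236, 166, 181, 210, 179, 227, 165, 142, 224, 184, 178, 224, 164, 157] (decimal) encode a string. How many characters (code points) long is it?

Byte at offset 0: 0xCF = 11001111 → 2-byte char (#1). Advance 2.
Byte at offset 2: 0xD9 = 11011001 → 2-byte char (#2). Advance 2.
Byte at offset 4: 0xE1 = 11100001 → 3-byte char (#3). Advance 3.
Byte at offset 7: 0xF2 = 11110010 → 4-byte char (#4). Advance 4.
Byte at offset 11: 0xF2 = 11110010 → 4-byte char (#5). Advance 4.
Byte at offset 15: 0xEC = 11101100 → 3-byte char (#6). Advance 3.
Byte at offset 18: 0xD2 = 11010010 → 2-byte char (#7). Advance 2.
Byte at offset 20: 0xE3 = 11100011 → 3-byte char (#8). Advance 3.
Byte at offset 23: 0xE0 = 11100000 → 3-byte char (#9). Advance 3.
Byte at offset 26: 0xE0 = 11100000 → 3-byte char (#10). Advance 3.
Reached end at offset 29 after 10 code points.

10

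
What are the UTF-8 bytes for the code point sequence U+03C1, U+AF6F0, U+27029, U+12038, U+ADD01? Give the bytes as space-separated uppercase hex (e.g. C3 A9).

U+03C1: 2-byte form → CF 81.
U+AF6F0: 4-byte form → F2 AF 9B B0.
U+27029: 4-byte form → F0 A7 80 A9.
U+12038: 4-byte form → F0 92 80 B8.
U+ADD01: 4-byte form → F2 AD B4 81.
Concatenated (18 bytes): CF 81 F2 AF 9B B0 F0 A7 80 A9 F0 92 80 B8 F2 AD B4 81.

CF 81 F2 AF 9B B0 F0 A7 80 A9 F0 92 80 B8 F2 AD B4 81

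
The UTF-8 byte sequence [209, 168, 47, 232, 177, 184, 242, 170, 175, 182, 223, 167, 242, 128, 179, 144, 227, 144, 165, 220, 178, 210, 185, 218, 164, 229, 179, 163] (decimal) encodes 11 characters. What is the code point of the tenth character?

Offset 0: leading byte 0xD1 = 11010001 → 2-byte char #1 = D1 A8.
Offset 2: leading byte 0x2F = 00101111 → 1-byte char #2 = 2F.
Offset 3: leading byte 0xE8 = 11101000 → 3-byte char #3 = E8 B1 B8.
Offset 6: leading byte 0xF2 = 11110010 → 4-byte char #4 = F2 AA AF B6.
Offset 10: leading byte 0xDF = 11011111 → 2-byte char #5 = DF A7.
Offset 12: leading byte 0xF2 = 11110010 → 4-byte char #6 = F2 80 B3 90.
Offset 16: leading byte 0xE3 = 11100011 → 3-byte char #7 = E3 90 A5.
Offset 19: leading byte 0xDC = 11011100 → 2-byte char #8 = DC B2.
Offset 21: leading byte 0xD2 = 11010010 → 2-byte char #9 = D2 B9.
Offset 23: leading byte 0xDA = 11011010 → 2-byte char #10 = DA A4.
Leading byte 0xDA = 11011010 matches 110xxxxx → 2-byte sequence.
Byte 1: 0xDA = 11011010, payload 11010 (5 bits).
Byte 2: 0xA4 = 10100100 (10xxxxxx ✓), payload 100100.
Concatenate: 11010100100 = 0x6A4 (11 bits → U+06A4).

U+06A4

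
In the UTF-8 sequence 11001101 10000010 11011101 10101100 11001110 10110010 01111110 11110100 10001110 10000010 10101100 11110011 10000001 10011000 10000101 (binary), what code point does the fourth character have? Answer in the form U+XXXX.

U+007E

Offset 0: leading byte 0xCD = 11001101 → 2-byte char #1 = CD 82.
Offset 2: leading byte 0xDD = 11011101 → 2-byte char #2 = DD AC.
Offset 4: leading byte 0xCE = 11001110 → 2-byte char #3 = CE B2.
Offset 6: leading byte 0x7E = 01111110 → 1-byte char #4 = 7E.
Leading byte 0x7E = 01111110 matches 0xxxxxxx → 1-byte sequence.
Byte 1: 0x7E = 01111110, payload 1111110 (7 bits).
Concatenate: 1111110 = 0x7E (7 bits → U+007E).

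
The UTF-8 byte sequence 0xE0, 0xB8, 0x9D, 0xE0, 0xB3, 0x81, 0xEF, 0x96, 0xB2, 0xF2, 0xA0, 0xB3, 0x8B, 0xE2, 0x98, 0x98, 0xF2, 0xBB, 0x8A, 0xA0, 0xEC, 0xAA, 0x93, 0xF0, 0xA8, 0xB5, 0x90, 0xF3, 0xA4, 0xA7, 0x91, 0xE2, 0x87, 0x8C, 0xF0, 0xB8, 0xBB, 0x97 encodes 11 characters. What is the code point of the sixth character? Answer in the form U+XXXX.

Offset 0: leading byte 0xE0 = 11100000 → 3-byte char #1 = E0 B8 9D.
Offset 3: leading byte 0xE0 = 11100000 → 3-byte char #2 = E0 B3 81.
Offset 6: leading byte 0xEF = 11101111 → 3-byte char #3 = EF 96 B2.
Offset 9: leading byte 0xF2 = 11110010 → 4-byte char #4 = F2 A0 B3 8B.
Offset 13: leading byte 0xE2 = 11100010 → 3-byte char #5 = E2 98 98.
Offset 16: leading byte 0xF2 = 11110010 → 4-byte char #6 = F2 BB 8A A0.
Leading byte 0xF2 = 11110010 matches 11110xxx → 4-byte sequence.
Byte 1: 0xF2 = 11110010, payload 010 (3 bits).
Byte 2: 0xBB = 10111011 (10xxxxxx ✓), payload 111011.
Byte 3: 0x8A = 10001010 (10xxxxxx ✓), payload 001010.
Byte 4: 0xA0 = 10100000 (10xxxxxx ✓), payload 100000.
Concatenate: 010111011001010100000 = 0xBB2A0 (21 bits → U+BB2A0).

U+BB2A0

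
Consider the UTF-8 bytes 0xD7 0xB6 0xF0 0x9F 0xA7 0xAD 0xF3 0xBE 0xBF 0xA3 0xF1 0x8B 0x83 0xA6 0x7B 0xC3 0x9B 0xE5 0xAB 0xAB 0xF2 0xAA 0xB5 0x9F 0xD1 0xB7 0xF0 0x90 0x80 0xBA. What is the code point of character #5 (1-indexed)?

Offset 0: leading byte 0xD7 = 11010111 → 2-byte char #1 = D7 B6.
Offset 2: leading byte 0xF0 = 11110000 → 4-byte char #2 = F0 9F A7 AD.
Offset 6: leading byte 0xF3 = 11110011 → 4-byte char #3 = F3 BE BF A3.
Offset 10: leading byte 0xF1 = 11110001 → 4-byte char #4 = F1 8B 83 A6.
Offset 14: leading byte 0x7B = 01111011 → 1-byte char #5 = 7B.
Leading byte 0x7B = 01111011 matches 0xxxxxxx → 1-byte sequence.
Byte 1: 0x7B = 01111011, payload 1111011 (7 bits).
Concatenate: 1111011 = 0x7B (7 bits → U+007B).

U+007B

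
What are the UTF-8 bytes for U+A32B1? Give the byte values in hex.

F2 A3 8A B1

U+A32B1 = 0xA32B1 = 668337 decimal. In range U+10000–U+10FFFF → 4-byte form: 11110xxx 10xxxxxx 10xxxxxx 10xxxxxx.
Binary (21 bits): 010100011001010110001.
Split 3+6+6+6: 010 | 100011 | 001010 | 110001.
Byte 1: 11110010 = 0xF2.
Byte 2: 10100011 = 0xA3.
Byte 3: 10001010 = 0x8A.
Byte 4: 10110001 = 0xB1.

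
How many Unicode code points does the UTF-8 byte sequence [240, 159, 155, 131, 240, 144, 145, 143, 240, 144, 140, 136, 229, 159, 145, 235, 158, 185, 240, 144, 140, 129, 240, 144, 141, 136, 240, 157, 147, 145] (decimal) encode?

Byte at offset 0: 0xF0 = 11110000 → 4-byte char (#1). Advance 4.
Byte at offset 4: 0xF0 = 11110000 → 4-byte char (#2). Advance 4.
Byte at offset 8: 0xF0 = 11110000 → 4-byte char (#3). Advance 4.
Byte at offset 12: 0xE5 = 11100101 → 3-byte char (#4). Advance 3.
Byte at offset 15: 0xEB = 11101011 → 3-byte char (#5). Advance 3.
Byte at offset 18: 0xF0 = 11110000 → 4-byte char (#6). Advance 4.
Byte at offset 22: 0xF0 = 11110000 → 4-byte char (#7). Advance 4.
Byte at offset 26: 0xF0 = 11110000 → 4-byte char (#8). Advance 4.
Reached end at offset 30 after 8 code points.

8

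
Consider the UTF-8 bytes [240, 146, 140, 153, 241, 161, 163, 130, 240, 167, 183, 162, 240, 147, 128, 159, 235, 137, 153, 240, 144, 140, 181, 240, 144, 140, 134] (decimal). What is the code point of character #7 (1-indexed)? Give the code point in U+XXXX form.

U+10306

Offset 0: leading byte 0xF0 = 11110000 → 4-byte char #1 = F0 92 8C 99.
Offset 4: leading byte 0xF1 = 11110001 → 4-byte char #2 = F1 A1 A3 82.
Offset 8: leading byte 0xF0 = 11110000 → 4-byte char #3 = F0 A7 B7 A2.
Offset 12: leading byte 0xF0 = 11110000 → 4-byte char #4 = F0 93 80 9F.
Offset 16: leading byte 0xEB = 11101011 → 3-byte char #5 = EB 89 99.
Offset 19: leading byte 0xF0 = 11110000 → 4-byte char #6 = F0 90 8C B5.
Offset 23: leading byte 0xF0 = 11110000 → 4-byte char #7 = F0 90 8C 86.
Leading byte 0xF0 = 11110000 matches 11110xxx → 4-byte sequence.
Byte 1: 0xF0 = 11110000, payload 000 (3 bits).
Byte 2: 0x90 = 10010000 (10xxxxxx ✓), payload 010000.
Byte 3: 0x8C = 10001100 (10xxxxxx ✓), payload 001100.
Byte 4: 0x86 = 10000110 (10xxxxxx ✓), payload 000110.
Concatenate: 000010000001100000110 = 0x10306 (21 bits → U+10306).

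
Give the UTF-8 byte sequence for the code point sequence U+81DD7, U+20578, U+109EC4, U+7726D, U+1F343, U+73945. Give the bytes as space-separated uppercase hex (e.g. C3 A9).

F2 81 B7 97 F0 A0 95 B8 F4 89 BB 84 F1 B7 89 AD F0 9F 8D 83 F1 B3 A5 85

U+81DD7: 4-byte form → F2 81 B7 97.
U+20578: 4-byte form → F0 A0 95 B8.
U+109EC4: 4-byte form → F4 89 BB 84.
U+7726D: 4-byte form → F1 B7 89 AD.
U+1F343: 4-byte form → F0 9F 8D 83.
U+73945: 4-byte form → F1 B3 A5 85.
Concatenated (24 bytes): F2 81 B7 97 F0 A0 95 B8 F4 89 BB 84 F1 B7 89 AD F0 9F 8D 83 F1 B3 A5 85.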